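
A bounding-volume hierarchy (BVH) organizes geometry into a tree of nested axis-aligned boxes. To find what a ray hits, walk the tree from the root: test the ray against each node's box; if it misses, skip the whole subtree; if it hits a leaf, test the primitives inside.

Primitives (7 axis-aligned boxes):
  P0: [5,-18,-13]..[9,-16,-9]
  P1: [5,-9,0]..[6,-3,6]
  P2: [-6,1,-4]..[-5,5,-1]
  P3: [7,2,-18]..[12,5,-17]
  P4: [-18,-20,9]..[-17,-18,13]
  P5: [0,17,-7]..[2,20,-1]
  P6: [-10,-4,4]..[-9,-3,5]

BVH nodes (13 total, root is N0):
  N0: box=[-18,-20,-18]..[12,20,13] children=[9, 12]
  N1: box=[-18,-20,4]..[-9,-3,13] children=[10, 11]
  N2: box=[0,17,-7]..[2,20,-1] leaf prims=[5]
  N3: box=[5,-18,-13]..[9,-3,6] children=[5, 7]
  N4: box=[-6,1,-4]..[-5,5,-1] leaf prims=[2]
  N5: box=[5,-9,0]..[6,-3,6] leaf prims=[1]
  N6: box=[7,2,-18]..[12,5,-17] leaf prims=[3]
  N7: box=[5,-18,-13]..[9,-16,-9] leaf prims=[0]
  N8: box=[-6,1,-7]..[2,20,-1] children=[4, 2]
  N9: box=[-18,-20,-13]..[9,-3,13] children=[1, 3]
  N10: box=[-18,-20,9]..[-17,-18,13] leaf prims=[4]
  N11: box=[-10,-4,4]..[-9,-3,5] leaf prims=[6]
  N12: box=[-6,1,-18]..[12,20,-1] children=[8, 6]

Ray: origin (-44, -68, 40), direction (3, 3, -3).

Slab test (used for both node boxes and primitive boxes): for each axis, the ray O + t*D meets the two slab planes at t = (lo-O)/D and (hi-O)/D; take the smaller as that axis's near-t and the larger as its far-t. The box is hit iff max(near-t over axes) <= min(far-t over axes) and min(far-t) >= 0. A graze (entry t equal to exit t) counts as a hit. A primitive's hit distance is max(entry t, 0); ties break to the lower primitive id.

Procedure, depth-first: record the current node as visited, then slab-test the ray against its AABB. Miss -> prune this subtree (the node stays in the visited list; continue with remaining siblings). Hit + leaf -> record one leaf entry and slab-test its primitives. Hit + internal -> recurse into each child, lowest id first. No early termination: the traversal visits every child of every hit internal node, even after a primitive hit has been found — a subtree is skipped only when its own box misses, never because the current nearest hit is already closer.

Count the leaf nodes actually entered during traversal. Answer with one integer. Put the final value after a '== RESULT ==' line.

Walk:
N0 x:[26/3,56/3] y:[16,88/3] z:[9,58/3] -> hit [16,56/3], descend [9, 12]
  N9 x:[26/3,53/3] y:[16,65/3] z:[9,53/3] -> hit [16,53/3], descend [1, 3]
    N1 x:[26/3,35/3] y:[16,65/3] z:[9,12] -> miss, prune
    N3 x:[49/3,53/3] y:[50/3,65/3] z:[34/3,53/3] -> hit [50/3,53/3], descend [5, 7]
      N5 x:[49/3,50/3] y:[59/3,65/3] z:[34/3,40/3] -> miss, prune
      N7 x:[49/3,53/3] y:[50/3,52/3] z:[49/3,53/3] -> hit [50/3,52/3] leaf, test {P0@t=50/3}
  N12 x:[38/3,56/3] y:[23,88/3] z:[41/3,58/3] -> miss, prune

Visited [0, 9, 1, 3, 5, 7, 12]. Tests: 7 box, 1 leaf. Nearest: P0.

== RESULT ==
1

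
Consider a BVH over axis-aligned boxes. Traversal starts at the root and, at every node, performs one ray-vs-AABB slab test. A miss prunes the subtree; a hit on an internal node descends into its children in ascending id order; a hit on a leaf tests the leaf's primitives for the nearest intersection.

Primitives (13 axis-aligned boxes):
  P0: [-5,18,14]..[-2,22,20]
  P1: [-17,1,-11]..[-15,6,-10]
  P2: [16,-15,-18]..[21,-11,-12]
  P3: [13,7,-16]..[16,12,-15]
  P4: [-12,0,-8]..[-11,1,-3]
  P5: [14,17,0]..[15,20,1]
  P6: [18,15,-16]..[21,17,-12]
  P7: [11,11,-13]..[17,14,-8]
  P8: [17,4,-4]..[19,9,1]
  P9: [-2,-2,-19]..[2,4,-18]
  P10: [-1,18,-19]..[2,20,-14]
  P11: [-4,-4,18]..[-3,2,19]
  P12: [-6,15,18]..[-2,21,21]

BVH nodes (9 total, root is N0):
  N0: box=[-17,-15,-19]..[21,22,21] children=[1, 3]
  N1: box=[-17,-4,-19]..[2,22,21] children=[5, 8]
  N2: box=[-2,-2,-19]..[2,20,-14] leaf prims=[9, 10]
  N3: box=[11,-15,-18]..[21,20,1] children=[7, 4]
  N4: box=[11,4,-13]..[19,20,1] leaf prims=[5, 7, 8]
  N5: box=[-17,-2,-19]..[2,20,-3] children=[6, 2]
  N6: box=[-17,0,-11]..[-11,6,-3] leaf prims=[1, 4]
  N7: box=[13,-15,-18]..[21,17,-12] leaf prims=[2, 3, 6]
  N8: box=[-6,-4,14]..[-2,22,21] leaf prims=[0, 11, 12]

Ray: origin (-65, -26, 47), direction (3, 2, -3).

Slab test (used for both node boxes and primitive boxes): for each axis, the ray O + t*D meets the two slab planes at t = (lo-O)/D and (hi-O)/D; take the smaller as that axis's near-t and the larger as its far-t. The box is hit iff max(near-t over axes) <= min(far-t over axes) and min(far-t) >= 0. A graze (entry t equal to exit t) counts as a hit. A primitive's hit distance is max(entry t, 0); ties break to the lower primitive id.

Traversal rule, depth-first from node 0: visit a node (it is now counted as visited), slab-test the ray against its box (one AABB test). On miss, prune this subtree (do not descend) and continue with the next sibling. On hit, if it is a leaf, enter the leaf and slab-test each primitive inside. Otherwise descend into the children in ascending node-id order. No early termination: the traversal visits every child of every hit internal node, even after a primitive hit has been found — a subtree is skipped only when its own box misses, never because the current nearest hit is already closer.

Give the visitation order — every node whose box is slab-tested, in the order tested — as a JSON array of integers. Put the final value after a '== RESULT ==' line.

Trace the traversal:
N0 x:[16,86/3] y:[11/2,24] z:[26/3,22] -> hit [16,22], descend [1, 3]
  N1 x:[16,67/3] y:[11,24] z:[26/3,22] -> hit [16,22], descend [5, 8]
    N5 x:[16,67/3] y:[12,23] z:[50/3,22] -> hit [50/3,22], descend [2, 6]
      N2 x:[21,67/3] y:[12,23] z:[61/3,22] -> hit [21,22] leaf, test {P9(miss), P10@t=22}
      N6 x:[16,18] y:[13,16] z:[50/3,58/3] -> miss, prune
    N8 x:[59/3,21] y:[11,24] z:[26/3,11] -> miss, prune
  N3 x:[76/3,86/3] y:[11/2,23] z:[46/3,65/3] -> miss, prune

Summary -> nodes [0, 1, 5, 2, 6, 8, 3]; box-tests=7; leaf-entries=1; first=P10

== RESULT ==
[0, 1, 5, 2, 6, 8, 3]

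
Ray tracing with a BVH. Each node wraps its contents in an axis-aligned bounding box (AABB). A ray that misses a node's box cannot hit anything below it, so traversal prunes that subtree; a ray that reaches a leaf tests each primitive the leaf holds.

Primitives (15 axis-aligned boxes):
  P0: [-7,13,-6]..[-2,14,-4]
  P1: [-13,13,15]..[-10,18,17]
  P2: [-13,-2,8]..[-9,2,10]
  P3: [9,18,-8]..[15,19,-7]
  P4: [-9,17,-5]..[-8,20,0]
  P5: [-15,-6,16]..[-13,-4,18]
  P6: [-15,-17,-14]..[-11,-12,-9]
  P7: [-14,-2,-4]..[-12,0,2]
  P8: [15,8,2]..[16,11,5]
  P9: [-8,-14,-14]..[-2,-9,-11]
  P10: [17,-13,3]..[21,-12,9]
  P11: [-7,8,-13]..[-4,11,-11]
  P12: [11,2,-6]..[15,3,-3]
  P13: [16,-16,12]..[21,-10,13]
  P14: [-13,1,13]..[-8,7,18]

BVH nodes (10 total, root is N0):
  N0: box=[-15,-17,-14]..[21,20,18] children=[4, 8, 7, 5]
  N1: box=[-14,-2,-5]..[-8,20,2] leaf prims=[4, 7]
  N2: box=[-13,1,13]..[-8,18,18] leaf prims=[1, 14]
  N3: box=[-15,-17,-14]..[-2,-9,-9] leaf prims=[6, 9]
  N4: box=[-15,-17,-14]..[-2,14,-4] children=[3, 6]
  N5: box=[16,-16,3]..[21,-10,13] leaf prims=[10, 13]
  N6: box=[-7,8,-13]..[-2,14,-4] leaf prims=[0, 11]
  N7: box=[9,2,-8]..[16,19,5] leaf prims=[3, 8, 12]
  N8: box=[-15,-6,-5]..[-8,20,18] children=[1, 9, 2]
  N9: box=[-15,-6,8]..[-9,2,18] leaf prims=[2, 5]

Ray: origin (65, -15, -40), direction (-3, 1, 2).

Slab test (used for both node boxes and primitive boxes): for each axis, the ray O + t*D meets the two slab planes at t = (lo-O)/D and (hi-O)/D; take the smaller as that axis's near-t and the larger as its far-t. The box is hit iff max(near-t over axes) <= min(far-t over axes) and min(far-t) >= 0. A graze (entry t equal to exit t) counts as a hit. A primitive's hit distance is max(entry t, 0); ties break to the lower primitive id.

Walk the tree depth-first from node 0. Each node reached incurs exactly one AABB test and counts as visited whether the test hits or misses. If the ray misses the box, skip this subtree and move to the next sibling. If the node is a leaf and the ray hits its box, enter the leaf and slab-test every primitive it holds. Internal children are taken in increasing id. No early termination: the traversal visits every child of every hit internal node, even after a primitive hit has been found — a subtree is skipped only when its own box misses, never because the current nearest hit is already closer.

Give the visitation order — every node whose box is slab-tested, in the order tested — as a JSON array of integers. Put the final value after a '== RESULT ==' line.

Traverse from the root:
N0 x:[44/3,80/3] y:[-2,35] z:[13,29] -> hit [44/3,80/3], descend [4, 5, 7, 8]
  N4 x:[67/3,80/3] y:[-2,29] z:[13,18] -> miss, prune
  N5 x:[44/3,49/3] y:[-1,5] z:[43/2,53/2] -> miss, prune
  N7 x:[49/3,56/3] y:[17,34] z:[16,45/2] -> hit [17,56/3] leaf, test {P3(miss), P8(miss), P12@t=17}
  N8 x:[73/3,80/3] y:[9,35] z:[35/2,29] -> hit [73/3,80/3], descend [1, 2, 9]
    N1 x:[73/3,79/3] y:[13,35] z:[35/2,21] -> miss, prune
    N2 x:[73/3,26] y:[16,33] z:[53/2,29] -> miss, prune
    N9 x:[74/3,80/3] y:[9,17] z:[24,29] -> miss, prune

8 AABB tests over nodes [0, 4, 5, 7, 8, 1, 2, 9]; 1 leaf entered; closest P12.

== RESULT ==
[0, 4, 5, 7, 8, 1, 2, 9]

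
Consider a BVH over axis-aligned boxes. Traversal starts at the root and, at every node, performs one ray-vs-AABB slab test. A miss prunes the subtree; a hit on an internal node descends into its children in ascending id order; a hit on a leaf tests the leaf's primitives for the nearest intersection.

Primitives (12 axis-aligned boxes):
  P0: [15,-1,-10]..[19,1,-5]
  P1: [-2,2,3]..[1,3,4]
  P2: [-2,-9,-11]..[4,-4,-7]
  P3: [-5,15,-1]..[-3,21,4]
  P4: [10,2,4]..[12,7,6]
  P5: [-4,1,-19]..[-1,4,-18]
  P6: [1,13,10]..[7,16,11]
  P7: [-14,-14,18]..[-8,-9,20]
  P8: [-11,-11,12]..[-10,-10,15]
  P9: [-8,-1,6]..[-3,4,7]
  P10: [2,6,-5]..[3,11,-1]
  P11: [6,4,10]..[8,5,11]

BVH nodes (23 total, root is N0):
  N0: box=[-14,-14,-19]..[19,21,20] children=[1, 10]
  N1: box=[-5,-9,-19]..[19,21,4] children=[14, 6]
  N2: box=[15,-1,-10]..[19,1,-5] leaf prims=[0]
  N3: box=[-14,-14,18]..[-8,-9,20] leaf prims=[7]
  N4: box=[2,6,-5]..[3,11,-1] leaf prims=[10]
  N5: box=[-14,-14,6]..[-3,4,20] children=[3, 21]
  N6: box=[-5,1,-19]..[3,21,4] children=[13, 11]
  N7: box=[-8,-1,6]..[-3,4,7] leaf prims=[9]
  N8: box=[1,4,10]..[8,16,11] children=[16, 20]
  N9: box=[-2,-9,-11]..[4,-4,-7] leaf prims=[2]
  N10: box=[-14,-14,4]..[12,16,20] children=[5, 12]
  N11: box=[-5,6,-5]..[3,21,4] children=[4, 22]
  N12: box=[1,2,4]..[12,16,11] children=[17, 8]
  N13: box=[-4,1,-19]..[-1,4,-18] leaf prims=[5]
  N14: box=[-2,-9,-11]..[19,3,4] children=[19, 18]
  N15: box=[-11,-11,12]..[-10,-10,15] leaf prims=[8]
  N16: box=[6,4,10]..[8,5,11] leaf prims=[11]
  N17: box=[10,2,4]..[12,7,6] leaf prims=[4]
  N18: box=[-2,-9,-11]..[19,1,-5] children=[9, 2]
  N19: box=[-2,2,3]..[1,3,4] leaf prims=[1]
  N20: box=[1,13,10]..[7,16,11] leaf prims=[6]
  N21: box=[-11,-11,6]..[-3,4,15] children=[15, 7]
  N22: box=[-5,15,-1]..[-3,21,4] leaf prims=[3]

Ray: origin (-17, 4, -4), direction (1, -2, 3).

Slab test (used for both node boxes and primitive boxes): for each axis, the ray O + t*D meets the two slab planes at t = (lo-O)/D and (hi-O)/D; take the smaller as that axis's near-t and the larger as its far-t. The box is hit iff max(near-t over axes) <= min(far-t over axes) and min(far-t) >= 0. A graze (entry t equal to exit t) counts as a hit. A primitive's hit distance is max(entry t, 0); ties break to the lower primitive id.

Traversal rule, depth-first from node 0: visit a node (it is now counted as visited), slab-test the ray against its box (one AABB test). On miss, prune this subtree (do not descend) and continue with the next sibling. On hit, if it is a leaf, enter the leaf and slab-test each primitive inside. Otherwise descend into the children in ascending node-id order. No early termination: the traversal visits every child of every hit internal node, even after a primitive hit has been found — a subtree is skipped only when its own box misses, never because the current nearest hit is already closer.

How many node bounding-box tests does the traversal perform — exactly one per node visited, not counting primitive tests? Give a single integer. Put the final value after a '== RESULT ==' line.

Traverse from the root:
N0 x:[3,36] y:[-17/2,9] z:[-5,8] -> hit [3,8], descend [1, 10]
  N1 x:[12,36] y:[-17/2,13/2] z:[-5,8/3] -> miss, prune
  N10 x:[3,29] y:[-6,9] z:[8/3,8] -> hit [3,8], descend [5, 12]
    N5 x:[3,14] y:[0,9] z:[10/3,8] -> hit [10/3,8], descend [3, 21]
      N3 x:[3,9] y:[13/2,9] z:[22/3,8] -> hit [22/3,8] leaf, test {P7@t=22/3}
      N21 x:[6,14] y:[0,15/2] z:[10/3,19/3] -> hit [6,19/3], descend [7, 15]
        N7 x:[9,14] y:[0,5/2] z:[10/3,11/3] -> miss, prune
        N15 x:[6,7] y:[7,15/2] z:[16/3,19/3] -> miss, prune
    N12 x:[18,29] y:[-6,1] z:[8/3,5] -> miss, prune

order=[0, 1, 10, 5, 3, 21, 7, 15, 12]  |boxes|=9  |leaves|=1  hit=P7

== RESULT ==
9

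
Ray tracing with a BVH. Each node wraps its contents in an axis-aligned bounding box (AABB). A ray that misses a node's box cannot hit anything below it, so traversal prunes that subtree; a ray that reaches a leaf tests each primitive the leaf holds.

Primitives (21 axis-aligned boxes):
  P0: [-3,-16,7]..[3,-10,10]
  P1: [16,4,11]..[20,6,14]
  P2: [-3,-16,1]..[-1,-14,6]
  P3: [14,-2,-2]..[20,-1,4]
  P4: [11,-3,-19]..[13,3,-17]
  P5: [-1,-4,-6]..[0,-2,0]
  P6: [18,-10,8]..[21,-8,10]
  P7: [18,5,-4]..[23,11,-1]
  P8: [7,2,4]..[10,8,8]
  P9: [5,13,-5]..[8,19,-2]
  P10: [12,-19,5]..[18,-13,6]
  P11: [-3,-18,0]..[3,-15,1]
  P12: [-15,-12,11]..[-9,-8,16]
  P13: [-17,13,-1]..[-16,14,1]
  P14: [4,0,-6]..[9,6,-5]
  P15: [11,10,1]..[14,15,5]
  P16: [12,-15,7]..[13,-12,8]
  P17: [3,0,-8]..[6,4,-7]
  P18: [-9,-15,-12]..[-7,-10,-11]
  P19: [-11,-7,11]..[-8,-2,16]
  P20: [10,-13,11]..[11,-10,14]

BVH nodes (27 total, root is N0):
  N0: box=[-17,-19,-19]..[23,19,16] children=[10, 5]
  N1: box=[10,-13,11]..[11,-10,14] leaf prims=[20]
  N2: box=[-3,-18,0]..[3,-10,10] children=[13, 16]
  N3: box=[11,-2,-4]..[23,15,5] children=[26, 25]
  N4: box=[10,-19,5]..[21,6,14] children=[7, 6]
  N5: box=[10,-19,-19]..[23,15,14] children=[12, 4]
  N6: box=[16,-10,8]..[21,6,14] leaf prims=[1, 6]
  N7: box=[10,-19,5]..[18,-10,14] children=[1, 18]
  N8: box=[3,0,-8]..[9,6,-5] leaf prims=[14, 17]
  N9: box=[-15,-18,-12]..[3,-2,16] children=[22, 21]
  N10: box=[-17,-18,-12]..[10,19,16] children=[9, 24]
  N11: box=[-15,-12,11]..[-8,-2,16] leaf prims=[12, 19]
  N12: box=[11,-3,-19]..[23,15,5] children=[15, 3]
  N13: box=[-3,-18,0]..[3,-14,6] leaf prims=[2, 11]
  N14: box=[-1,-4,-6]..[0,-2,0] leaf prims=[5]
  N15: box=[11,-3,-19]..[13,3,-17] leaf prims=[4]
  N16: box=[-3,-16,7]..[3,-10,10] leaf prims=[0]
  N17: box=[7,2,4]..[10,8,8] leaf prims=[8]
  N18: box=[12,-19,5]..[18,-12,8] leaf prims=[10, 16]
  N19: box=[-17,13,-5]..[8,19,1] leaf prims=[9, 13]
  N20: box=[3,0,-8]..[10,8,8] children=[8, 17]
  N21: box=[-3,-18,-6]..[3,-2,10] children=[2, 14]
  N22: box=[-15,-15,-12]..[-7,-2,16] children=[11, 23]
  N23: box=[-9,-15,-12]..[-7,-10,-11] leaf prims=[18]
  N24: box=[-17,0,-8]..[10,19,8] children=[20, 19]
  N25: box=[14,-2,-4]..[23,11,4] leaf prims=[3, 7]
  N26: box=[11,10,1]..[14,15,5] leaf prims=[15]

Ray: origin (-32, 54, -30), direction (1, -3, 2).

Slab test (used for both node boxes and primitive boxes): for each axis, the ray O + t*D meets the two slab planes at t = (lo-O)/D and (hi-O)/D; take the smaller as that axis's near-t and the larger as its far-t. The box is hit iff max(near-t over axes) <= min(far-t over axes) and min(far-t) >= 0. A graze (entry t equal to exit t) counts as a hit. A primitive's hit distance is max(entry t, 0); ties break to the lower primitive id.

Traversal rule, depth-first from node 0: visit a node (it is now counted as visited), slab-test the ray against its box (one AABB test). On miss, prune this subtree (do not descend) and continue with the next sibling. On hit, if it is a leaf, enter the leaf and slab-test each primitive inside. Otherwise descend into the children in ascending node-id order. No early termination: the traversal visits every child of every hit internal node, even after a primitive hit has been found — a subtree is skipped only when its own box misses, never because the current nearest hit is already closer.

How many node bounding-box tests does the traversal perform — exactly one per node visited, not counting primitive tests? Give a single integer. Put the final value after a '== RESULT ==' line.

Walk:
N0 x:[15,55] y:[35/3,73/3] z:[11/2,23] -> hit [15,23], descend [5, 10]
  N5 x:[42,55] y:[13,73/3] z:[11/2,22] -> miss, prune
  N10 x:[15,42] y:[35/3,24] z:[9,23] -> hit [15,23], descend [9, 24]
    N9 x:[17,35] y:[56/3,24] z:[9,23] -> hit [56/3,23], descend [21, 22]
      N21 x:[29,35] y:[56/3,24] z:[12,20] -> miss, prune
      N22 x:[17,25] y:[56/3,23] z:[9,23] -> hit [56/3,23], descend [11, 23]
        N11 x:[17,24] y:[56/3,22] z:[41/2,23] -> hit [41/2,22] leaf, test {P12@t=62/3, P19(miss)}
        N23 x:[23,25] y:[64/3,23] z:[9,19/2] -> miss, prune
    N24 x:[15,42] y:[35/3,18] z:[11,19] -> hit [15,18], descend [19, 20]
      N19 x:[15,40] y:[35/3,41/3] z:[25/2,31/2] -> miss, prune
      N20 x:[35,42] y:[46/3,18] z:[11,19] -> miss, prune

order=[0, 5, 10, 9, 21, 22, 11, 23, 24, 19, 20]  |boxes|=11  |leaves|=1  hit=P12

== RESULT ==
11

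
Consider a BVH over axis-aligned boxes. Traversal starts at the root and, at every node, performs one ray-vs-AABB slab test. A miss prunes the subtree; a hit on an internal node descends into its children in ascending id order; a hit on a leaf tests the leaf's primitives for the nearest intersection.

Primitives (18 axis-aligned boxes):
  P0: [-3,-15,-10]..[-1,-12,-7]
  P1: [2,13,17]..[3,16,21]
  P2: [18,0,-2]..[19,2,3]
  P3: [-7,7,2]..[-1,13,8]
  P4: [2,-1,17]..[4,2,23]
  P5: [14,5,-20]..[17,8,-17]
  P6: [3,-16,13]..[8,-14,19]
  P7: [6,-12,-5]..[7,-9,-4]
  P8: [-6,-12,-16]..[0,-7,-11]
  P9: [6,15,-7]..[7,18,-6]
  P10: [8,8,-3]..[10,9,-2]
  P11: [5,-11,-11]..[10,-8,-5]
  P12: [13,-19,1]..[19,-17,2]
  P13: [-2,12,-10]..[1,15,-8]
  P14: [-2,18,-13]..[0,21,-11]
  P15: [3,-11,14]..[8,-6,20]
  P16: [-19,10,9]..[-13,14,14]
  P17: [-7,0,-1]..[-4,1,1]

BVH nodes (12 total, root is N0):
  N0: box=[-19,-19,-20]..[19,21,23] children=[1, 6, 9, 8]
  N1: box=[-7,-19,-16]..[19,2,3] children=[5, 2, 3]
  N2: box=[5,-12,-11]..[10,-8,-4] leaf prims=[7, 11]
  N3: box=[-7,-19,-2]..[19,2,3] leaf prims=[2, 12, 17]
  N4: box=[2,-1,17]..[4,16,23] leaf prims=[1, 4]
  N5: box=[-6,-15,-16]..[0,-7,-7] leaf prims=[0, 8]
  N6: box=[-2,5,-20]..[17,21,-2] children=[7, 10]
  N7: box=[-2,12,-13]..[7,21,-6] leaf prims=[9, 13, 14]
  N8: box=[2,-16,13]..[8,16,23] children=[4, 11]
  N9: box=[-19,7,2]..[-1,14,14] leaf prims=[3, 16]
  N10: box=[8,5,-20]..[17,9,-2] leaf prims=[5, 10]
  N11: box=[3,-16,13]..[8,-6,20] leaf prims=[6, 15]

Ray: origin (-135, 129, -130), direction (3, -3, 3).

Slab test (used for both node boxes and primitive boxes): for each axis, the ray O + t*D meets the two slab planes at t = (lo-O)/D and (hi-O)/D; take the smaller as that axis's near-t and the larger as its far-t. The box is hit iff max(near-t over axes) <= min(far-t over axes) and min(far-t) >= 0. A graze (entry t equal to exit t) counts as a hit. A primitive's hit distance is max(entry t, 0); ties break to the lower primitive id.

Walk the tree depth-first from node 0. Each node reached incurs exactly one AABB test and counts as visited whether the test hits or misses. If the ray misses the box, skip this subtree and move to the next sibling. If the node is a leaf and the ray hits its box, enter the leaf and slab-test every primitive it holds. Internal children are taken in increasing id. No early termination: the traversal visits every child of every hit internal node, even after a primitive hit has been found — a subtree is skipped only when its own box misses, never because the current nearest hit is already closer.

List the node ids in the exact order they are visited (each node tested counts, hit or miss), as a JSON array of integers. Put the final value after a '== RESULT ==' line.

Trace the traversal:
N0 x:[116/3,154/3] y:[36,148/3] z:[110/3,51] -> hit [116/3,148/3], descend [1, 6, 8, 9]
  N1 x:[128/3,154/3] y:[127/3,148/3] z:[38,133/3] -> hit [128/3,133/3], descend [2, 3, 5]
    N2 x:[140/3,145/3] y:[137/3,47] z:[119/3,42] -> miss, prune
    N3 x:[128/3,154/3] y:[127/3,148/3] z:[128/3,133/3] -> hit [128/3,133/3] leaf, test {P2(miss), P12(miss), P17@t=43}
    N5 x:[43,45] y:[136/3,48] z:[38,41] -> miss, prune
  N6 x:[133/3,152/3] y:[36,124/3] z:[110/3,128/3] -> miss, prune
  N8 x:[137/3,143/3] y:[113/3,145/3] z:[143/3,51] -> hit [143/3,143/3], descend [4, 11]
    N4 x:[137/3,139/3] y:[113/3,130/3] z:[49,51] -> miss, prune
    N11 x:[46,143/3] y:[45,145/3] z:[143/3,50] -> hit [143/3,143/3] leaf, test {P6@t=143/3, P15(miss)}
  N9 x:[116/3,134/3] y:[115/3,122/3] z:[44,48] -> miss, prune

Visited [0, 1, 2, 3, 5, 6, 8, 4, 11, 9]. Tests: 10 box, 2 leaf. Nearest: P17.

== RESULT ==
[0, 1, 2, 3, 5, 6, 8, 4, 11, 9]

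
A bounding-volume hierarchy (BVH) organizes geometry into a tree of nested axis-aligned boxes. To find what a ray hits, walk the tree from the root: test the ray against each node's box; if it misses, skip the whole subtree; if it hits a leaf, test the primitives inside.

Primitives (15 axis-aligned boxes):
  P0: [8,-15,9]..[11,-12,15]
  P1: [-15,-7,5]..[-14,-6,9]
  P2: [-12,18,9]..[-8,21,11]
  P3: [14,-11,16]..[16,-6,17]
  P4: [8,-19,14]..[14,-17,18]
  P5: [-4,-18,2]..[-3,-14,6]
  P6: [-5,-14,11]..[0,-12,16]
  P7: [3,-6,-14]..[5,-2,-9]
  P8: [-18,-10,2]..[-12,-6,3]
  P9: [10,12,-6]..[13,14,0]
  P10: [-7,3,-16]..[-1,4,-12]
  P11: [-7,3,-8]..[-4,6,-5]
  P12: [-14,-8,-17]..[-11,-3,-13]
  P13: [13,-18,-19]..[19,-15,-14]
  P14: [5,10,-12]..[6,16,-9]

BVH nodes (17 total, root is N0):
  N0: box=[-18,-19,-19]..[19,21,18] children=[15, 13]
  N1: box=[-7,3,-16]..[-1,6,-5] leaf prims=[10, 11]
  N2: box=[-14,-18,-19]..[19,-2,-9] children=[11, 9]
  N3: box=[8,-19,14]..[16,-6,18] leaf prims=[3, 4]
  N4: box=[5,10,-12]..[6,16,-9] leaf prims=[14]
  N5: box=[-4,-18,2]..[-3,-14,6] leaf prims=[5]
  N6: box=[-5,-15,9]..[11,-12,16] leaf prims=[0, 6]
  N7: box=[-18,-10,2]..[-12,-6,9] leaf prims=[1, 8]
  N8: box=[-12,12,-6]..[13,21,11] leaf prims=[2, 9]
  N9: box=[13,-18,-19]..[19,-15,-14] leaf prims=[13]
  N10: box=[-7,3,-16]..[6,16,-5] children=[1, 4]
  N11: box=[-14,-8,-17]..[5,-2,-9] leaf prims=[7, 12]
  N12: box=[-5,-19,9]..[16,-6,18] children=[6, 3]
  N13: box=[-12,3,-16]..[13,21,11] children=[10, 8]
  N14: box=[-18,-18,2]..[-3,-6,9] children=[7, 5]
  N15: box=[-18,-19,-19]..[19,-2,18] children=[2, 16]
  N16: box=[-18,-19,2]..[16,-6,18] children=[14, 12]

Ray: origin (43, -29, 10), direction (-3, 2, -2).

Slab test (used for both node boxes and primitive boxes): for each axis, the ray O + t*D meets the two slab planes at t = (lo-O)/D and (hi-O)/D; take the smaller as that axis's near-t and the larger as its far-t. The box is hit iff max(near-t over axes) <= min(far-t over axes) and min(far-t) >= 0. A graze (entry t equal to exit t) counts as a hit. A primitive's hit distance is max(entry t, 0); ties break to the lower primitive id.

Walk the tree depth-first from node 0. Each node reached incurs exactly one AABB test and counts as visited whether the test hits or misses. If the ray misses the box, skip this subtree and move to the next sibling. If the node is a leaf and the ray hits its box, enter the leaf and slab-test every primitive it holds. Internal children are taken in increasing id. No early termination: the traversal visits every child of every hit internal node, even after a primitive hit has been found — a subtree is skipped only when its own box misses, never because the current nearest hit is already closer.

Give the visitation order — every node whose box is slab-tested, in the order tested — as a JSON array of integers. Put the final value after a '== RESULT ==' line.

Traverse from the root:
N0 x:[8,61/3] y:[5,25] z:[-4,29/2] -> hit [8,29/2], descend [13, 15]
  N13 x:[10,55/3] y:[16,25] z:[-1/2,13] -> miss, prune
  N15 x:[8,61/3] y:[5,27/2] z:[-4,29/2] -> hit [8,27/2], descend [2, 16]
    N2 x:[8,19] y:[11/2,27/2] z:[19/2,29/2] -> hit [19/2,27/2], descend [9, 11]
      N9 x:[8,10] y:[11/2,7] z:[12,29/2] -> miss, prune
      N11 x:[38/3,19] y:[21/2,27/2] z:[19/2,27/2] -> hit [38/3,27/2] leaf, test {P7(miss), P12(miss)}
    N16 x:[9,61/3] y:[5,23/2] z:[-4,4] -> miss, prune

Summary -> nodes [0, 13, 15, 2, 9, 11, 16]; box-tests=7; leaf-entries=1; first=miss

== RESULT ==
[0, 13, 15, 2, 9, 11, 16]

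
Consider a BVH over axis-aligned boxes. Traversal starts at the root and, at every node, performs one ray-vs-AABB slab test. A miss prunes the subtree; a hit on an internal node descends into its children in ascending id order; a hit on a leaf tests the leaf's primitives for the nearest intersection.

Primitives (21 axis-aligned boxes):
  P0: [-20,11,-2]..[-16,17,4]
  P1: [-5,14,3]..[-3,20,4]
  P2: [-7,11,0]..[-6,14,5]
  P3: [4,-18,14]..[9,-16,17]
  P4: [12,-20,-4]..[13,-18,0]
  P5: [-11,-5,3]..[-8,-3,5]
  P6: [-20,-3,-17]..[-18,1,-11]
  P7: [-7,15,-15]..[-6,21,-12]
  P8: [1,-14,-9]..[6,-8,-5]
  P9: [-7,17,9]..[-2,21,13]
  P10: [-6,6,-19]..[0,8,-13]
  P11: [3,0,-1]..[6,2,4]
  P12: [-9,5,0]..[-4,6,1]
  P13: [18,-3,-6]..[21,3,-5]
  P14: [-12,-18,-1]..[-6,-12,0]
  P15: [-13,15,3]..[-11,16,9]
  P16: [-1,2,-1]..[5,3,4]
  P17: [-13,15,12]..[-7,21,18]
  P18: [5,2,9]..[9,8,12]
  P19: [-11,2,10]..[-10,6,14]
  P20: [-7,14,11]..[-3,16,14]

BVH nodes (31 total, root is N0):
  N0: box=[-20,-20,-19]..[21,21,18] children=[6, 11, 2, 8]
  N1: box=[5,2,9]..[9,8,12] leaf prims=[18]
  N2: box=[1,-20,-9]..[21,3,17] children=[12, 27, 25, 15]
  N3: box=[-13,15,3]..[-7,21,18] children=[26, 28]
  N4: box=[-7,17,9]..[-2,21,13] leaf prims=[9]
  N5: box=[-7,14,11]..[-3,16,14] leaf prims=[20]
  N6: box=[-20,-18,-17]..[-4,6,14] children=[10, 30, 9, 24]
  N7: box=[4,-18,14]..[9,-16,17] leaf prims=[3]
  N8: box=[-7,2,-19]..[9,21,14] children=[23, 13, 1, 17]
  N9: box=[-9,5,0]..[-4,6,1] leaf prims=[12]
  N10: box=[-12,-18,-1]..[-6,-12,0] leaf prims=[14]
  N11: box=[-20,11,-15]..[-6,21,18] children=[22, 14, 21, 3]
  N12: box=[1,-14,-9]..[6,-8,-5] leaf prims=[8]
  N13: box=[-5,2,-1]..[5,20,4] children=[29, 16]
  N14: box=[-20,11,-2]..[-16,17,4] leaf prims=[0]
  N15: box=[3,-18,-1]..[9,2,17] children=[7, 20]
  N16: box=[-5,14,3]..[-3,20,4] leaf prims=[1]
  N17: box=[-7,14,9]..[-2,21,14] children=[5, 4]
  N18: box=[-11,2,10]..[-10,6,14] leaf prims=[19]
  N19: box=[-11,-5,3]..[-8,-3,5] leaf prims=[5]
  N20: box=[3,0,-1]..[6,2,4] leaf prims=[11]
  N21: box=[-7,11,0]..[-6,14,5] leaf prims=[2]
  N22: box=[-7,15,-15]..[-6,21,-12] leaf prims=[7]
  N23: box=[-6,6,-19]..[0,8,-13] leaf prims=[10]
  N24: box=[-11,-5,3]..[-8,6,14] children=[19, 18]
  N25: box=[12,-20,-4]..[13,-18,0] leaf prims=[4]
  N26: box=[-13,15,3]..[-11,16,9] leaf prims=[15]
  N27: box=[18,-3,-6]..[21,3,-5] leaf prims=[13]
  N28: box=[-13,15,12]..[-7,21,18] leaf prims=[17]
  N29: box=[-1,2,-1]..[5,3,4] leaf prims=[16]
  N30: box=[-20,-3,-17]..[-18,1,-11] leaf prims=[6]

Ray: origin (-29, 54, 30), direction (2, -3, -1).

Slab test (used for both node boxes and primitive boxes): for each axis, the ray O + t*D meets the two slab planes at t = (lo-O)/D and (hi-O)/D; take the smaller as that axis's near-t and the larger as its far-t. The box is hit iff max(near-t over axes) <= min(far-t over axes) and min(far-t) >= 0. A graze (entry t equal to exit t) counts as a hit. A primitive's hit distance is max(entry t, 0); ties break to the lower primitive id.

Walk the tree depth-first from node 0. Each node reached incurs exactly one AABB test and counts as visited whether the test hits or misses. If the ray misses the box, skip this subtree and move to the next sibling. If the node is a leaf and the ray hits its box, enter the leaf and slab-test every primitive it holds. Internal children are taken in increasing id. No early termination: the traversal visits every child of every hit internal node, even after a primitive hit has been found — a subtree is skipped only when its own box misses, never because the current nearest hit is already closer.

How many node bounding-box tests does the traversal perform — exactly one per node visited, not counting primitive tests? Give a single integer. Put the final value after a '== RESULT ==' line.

Walk:
N0 x:[9/2,25] y:[11,74/3] z:[12,49] -> hit [12,74/3], descend [2, 6, 8, 11]
  N2 x:[15,25] y:[17,74/3] z:[13,39] -> hit [17,74/3], descend [12, 15, 25, 27]
    N12 x:[15,35/2] y:[62/3,68/3] z:[35,39] -> miss, prune
    N15 x:[16,19] y:[52/3,24] z:[13,31] -> hit [52/3,19], descend [7, 20]
      N7 x:[33/2,19] y:[70/3,24] z:[13,16] -> miss, prune
      N20 x:[16,35/2] y:[52/3,18] z:[26,31] -> miss, prune
    N25 x:[41/2,21] y:[24,74/3] z:[30,34] -> miss, prune
    N27 x:[47/2,25] y:[17,19] z:[35,36] -> miss, prune
  N6 x:[9/2,25/2] y:[16,24] z:[16,47] -> miss, prune
  N8 x:[11,19] y:[11,52/3] z:[16,49] -> hit [16,52/3], descend [1, 13, 17, 23]
    N1 x:[17,19] y:[46/3,52/3] z:[18,21] -> miss, prune
    N13 x:[12,17] y:[34/3,52/3] z:[26,31] -> miss, prune
    N17 x:[11,27/2] y:[11,40/3] z:[16,21] -> miss, prune
    N23 x:[23/2,29/2] y:[46/3,16] z:[43,49] -> miss, prune
  N11 x:[9/2,23/2] y:[11,43/3] z:[12,45] -> miss, prune

Summary -> nodes [0, 2, 12, 15, 7, 20, 25, 27, 6, 8, 1, 13, 17, 23, 11]; box-tests=15; leaf-entries=0; first=miss

== RESULT ==
15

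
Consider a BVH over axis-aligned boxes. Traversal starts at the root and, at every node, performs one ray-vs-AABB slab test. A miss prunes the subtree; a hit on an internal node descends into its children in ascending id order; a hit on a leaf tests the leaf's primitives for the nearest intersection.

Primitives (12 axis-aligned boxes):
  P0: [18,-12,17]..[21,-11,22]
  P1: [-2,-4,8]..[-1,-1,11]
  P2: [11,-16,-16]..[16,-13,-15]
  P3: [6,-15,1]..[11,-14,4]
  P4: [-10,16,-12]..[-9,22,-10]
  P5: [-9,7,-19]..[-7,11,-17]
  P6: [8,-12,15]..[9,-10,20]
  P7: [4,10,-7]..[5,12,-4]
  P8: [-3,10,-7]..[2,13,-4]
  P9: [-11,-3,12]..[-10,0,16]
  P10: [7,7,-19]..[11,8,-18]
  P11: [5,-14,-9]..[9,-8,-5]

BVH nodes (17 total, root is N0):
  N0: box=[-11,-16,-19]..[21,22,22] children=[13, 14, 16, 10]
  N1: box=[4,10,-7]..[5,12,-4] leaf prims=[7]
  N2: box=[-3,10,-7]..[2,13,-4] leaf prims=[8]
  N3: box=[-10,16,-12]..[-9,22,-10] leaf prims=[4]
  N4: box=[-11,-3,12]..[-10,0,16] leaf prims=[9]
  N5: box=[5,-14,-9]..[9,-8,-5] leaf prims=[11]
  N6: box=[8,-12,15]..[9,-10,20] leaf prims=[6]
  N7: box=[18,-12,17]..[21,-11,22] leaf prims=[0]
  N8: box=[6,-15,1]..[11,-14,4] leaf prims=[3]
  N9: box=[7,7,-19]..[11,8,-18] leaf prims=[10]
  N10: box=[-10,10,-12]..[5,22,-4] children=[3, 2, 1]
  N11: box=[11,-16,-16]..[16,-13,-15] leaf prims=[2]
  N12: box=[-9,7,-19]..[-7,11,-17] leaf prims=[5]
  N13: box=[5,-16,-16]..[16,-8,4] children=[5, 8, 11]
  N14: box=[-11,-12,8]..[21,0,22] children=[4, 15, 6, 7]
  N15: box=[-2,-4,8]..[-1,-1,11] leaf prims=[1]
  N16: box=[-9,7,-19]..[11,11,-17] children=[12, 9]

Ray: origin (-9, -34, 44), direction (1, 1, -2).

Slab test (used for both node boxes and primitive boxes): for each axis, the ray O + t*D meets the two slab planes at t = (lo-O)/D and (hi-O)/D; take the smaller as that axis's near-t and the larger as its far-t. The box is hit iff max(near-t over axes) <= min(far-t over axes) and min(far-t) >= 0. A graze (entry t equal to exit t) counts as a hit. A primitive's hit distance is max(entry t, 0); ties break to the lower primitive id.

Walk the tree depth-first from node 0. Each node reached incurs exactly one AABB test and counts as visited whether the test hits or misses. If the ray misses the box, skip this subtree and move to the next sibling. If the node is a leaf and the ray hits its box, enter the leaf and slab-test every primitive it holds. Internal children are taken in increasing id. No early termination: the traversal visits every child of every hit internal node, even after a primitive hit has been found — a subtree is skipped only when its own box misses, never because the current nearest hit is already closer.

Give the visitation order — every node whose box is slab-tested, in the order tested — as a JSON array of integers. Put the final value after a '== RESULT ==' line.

Traverse from the root:
N0 x:[-2,30] y:[18,56] z:[11,63/2] -> hit [18,30], descend [10, 13, 14, 16]
  N10 x:[-1,14] y:[44,56] z:[24,28] -> miss, prune
  N13 x:[14,25] y:[18,26] z:[20,30] -> hit [20,25], descend [5, 8, 11]
    N5 x:[14,18] y:[20,26] z:[49/2,53/2] -> miss, prune
    N8 x:[15,20] y:[19,20] z:[20,43/2] -> hit [20,20] leaf, test {P3@t=20}
    N11 x:[20,25] y:[18,21] z:[59/2,30] -> miss, prune
  N14 x:[-2,30] y:[22,34] z:[11,18] -> miss, prune
  N16 x:[0,20] y:[41,45] z:[61/2,63/2] -> miss, prune

Visited [0, 10, 13, 5, 8, 11, 14, 16]. Tests: 8 box, 1 leaf. Nearest: P3.

== RESULT ==
[0, 10, 13, 5, 8, 11, 14, 16]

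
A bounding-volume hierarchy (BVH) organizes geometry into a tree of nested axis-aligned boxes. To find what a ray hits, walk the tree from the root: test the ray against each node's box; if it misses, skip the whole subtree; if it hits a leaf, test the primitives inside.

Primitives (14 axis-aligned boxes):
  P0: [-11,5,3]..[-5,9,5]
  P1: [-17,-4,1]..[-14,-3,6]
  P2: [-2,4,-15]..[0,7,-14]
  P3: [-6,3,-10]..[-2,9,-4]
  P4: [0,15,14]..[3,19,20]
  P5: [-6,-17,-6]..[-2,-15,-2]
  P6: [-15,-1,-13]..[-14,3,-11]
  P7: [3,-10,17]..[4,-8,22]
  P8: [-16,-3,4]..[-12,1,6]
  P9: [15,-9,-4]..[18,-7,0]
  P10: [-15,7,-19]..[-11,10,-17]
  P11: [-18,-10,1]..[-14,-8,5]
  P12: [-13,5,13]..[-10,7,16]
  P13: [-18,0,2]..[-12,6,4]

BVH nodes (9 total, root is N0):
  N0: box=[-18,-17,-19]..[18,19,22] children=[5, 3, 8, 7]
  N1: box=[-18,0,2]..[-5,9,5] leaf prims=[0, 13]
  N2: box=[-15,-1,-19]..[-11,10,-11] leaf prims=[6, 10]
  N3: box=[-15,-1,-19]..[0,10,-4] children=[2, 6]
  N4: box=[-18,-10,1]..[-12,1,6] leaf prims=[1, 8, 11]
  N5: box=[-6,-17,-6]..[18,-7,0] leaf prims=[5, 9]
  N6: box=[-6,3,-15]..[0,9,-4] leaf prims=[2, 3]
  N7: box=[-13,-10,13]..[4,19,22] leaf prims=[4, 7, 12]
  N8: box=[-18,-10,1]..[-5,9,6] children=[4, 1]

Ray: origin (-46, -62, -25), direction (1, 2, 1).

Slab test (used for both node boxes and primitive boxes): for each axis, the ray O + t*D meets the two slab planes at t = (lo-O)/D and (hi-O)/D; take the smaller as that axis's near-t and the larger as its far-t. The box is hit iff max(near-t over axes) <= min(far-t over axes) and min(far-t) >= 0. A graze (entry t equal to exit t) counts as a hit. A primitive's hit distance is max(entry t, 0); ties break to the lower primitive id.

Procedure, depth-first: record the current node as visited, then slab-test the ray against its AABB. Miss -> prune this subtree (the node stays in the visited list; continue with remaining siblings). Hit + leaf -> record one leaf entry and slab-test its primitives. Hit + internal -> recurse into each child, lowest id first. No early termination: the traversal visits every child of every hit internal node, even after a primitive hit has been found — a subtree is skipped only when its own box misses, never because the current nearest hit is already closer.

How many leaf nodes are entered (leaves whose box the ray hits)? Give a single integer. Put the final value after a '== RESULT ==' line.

Walk:
N0 x:[28,64] y:[45/2,81/2] z:[6,47] -> hit [28,81/2], descend [3, 5, 7, 8]
  N3 x:[31,46] y:[61/2,36] z:[6,21] -> miss, prune
  N5 x:[40,64] y:[45/2,55/2] z:[19,25] -> miss, prune
  N7 x:[33,50] y:[26,81/2] z:[38,47] -> hit [38,81/2] leaf, test {P4(miss), P7(miss), P12(miss)}
  N8 x:[28,41] y:[26,71/2] z:[26,31] -> hit [28,31], descend [1, 4]
    N1 x:[28,41] y:[31,71/2] z:[27,30] -> miss, prune
    N4 x:[28,34] y:[26,63/2] z:[26,31] -> hit [28,31] leaf, test {P1@t=29, P8@t=30, P11(miss)}

Summary -> nodes [0, 3, 5, 7, 8, 1, 4]; box-tests=7; leaf-entries=2; first=P1

== RESULT ==
2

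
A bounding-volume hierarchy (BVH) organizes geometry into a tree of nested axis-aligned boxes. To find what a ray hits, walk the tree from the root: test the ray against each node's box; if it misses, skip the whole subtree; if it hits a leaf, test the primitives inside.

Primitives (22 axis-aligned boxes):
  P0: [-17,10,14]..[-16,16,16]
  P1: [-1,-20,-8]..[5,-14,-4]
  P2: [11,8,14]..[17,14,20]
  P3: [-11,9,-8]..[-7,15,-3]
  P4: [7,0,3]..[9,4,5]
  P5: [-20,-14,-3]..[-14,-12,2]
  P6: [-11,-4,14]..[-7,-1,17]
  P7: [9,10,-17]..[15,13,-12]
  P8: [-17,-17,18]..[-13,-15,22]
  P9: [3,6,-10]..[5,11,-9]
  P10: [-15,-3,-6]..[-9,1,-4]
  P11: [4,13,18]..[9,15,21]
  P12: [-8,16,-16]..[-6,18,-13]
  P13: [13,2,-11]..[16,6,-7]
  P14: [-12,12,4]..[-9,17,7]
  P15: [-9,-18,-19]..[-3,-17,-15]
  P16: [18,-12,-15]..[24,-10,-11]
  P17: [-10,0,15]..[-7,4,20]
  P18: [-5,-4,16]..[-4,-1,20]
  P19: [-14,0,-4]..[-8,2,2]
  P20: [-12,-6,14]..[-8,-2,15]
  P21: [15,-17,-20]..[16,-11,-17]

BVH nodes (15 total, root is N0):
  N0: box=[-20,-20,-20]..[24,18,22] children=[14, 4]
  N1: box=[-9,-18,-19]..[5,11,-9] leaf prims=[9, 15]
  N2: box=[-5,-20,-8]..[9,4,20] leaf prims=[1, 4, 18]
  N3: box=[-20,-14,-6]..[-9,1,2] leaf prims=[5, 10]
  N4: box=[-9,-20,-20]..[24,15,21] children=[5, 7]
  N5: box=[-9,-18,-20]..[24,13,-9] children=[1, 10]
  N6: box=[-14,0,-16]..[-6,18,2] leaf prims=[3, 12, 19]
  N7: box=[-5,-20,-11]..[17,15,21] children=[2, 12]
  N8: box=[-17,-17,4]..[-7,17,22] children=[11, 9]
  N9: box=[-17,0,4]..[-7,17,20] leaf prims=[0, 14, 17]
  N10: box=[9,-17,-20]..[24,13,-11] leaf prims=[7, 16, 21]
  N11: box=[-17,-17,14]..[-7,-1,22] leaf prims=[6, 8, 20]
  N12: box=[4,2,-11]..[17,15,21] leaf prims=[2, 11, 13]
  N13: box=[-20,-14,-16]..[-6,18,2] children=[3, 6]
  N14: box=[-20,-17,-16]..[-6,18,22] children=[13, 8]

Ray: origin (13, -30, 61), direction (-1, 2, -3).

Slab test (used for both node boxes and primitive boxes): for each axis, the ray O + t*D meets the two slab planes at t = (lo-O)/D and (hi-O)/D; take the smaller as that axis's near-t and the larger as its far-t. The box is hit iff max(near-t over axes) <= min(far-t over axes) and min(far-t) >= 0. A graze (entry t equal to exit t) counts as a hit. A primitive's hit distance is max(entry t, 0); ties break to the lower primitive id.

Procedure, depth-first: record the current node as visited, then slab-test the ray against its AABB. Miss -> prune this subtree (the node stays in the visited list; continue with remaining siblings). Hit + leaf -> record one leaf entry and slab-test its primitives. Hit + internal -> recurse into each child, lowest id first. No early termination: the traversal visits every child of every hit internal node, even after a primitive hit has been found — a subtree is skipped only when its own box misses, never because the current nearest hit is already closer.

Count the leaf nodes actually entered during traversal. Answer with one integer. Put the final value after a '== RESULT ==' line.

Walk:
N0 x:[-11,33] y:[5,24] z:[13,27] -> hit [13,24], descend [4, 14]
  N4 x:[-11,22] y:[5,45/2] z:[40/3,27] -> hit [40/3,22], descend [5, 7]
    N5 x:[-11,22] y:[6,43/2] z:[70/3,27] -> miss, prune
    N7 x:[-4,18] y:[5,45/2] z:[40/3,24] -> hit [40/3,18], descend [2, 12]
      N2 x:[4,18] y:[5,17] z:[41/3,23] -> hit [41/3,17] leaf, test {P1(miss), P4(miss), P18(miss)}
      N12 x:[-4,9] y:[16,45/2] z:[40/3,24] -> miss, prune
  N14 x:[19,33] y:[13/2,24] z:[13,77/3] -> hit [19,24], descend [8, 13]
    N8 x:[20,30] y:[13/2,47/2] z:[13,19] -> miss, prune
    N13 x:[19,33] y:[8,24] z:[59/3,77/3] -> hit [59/3,24], descend [3, 6]
      N3 x:[22,33] y:[8,31/2] z:[59/3,67/3] -> miss, prune
      N6 x:[19,27] y:[15,24] z:[59/3,77/3] -> hit [59/3,24] leaf, test {P3@t=64/3, P12(miss), P19(miss)}

Summary -> nodes [0, 4, 5, 7, 2, 12, 14, 8, 13, 3, 6]; box-tests=11; leaf-entries=2; first=P3

== RESULT ==
2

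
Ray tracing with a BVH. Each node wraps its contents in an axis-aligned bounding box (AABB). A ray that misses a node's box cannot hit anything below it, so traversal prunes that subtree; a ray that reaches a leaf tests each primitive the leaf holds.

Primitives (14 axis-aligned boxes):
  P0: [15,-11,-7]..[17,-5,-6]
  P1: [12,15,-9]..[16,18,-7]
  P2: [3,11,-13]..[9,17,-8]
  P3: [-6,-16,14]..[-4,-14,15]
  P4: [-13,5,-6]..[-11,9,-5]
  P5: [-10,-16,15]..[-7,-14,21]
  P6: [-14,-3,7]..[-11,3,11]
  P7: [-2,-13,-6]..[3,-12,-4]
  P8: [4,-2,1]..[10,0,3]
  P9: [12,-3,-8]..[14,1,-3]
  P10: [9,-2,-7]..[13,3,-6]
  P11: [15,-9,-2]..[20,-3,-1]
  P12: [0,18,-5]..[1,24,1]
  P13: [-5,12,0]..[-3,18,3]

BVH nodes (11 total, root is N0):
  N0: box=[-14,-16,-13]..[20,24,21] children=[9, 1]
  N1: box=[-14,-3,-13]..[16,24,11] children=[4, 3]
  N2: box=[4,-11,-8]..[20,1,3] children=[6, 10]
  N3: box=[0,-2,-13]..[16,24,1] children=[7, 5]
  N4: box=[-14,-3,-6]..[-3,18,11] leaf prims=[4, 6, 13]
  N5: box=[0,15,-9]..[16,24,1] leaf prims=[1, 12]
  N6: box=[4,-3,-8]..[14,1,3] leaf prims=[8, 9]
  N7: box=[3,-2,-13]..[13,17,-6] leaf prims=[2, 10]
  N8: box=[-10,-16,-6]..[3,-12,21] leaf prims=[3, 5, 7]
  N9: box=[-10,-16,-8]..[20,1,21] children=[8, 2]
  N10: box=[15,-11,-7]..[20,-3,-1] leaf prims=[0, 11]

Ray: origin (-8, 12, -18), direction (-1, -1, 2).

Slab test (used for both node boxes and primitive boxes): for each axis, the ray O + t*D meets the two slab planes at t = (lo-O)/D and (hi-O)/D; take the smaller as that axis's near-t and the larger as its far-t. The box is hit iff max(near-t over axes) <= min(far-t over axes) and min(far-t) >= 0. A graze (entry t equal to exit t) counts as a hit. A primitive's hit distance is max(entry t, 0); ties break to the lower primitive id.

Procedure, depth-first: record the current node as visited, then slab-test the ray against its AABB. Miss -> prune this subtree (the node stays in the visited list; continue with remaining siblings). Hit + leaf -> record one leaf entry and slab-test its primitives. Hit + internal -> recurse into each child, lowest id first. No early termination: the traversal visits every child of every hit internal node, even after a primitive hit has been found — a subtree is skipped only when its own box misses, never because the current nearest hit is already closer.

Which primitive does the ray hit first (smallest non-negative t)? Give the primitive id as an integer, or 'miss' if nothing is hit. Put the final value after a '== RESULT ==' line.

Trace the traversal:
N0 x:[-28,6] y:[-12,28] z:[5/2,39/2] -> hit [5/2,6], descend [1, 9]
  N1 x:[-24,6] y:[-12,15] z:[5/2,29/2] -> hit [5/2,6], descend [3, 4]
    N3 x:[-24,-8] y:[-12,14] z:[5/2,19/2] -> miss, prune
    N4 x:[-5,6] y:[-6,15] z:[6,29/2] -> hit [6,6] leaf, test {P4(miss), P6(miss), P13(miss)}
  N9 x:[-28,2] y:[11,28] z:[5,39/2] -> miss, prune

Visited [0, 1, 3, 4, 9]. Tests: 5 box, 1 leaf. Nearest: miss.

== RESULT ==
miss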